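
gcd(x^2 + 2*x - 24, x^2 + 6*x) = x + 6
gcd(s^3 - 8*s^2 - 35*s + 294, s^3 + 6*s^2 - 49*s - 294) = s^2 - s - 42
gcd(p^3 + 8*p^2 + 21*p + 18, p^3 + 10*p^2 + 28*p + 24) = p + 2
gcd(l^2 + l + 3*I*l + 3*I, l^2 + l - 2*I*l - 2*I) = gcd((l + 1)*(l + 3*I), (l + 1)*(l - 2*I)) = l + 1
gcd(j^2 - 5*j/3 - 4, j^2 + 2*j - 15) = j - 3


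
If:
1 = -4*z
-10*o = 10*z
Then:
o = 1/4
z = -1/4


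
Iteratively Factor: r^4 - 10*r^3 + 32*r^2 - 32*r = (r - 2)*(r^3 - 8*r^2 + 16*r) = (r - 4)*(r - 2)*(r^2 - 4*r) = (r - 4)^2*(r - 2)*(r)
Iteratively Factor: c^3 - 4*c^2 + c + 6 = (c + 1)*(c^2 - 5*c + 6) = (c - 3)*(c + 1)*(c - 2)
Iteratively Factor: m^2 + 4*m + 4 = (m + 2)*(m + 2)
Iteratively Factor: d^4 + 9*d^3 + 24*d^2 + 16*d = (d + 4)*(d^3 + 5*d^2 + 4*d) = d*(d + 4)*(d^2 + 5*d + 4) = d*(d + 1)*(d + 4)*(d + 4)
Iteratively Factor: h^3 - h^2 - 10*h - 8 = (h + 1)*(h^2 - 2*h - 8) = (h + 1)*(h + 2)*(h - 4)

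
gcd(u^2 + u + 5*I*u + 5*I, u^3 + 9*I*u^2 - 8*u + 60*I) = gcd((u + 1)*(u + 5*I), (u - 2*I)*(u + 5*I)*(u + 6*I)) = u + 5*I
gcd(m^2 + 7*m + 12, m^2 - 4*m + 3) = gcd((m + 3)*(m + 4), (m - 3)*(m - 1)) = 1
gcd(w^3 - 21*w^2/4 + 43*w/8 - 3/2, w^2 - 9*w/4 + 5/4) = 1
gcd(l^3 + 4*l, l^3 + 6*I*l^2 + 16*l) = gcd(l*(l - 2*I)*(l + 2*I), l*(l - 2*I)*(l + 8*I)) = l^2 - 2*I*l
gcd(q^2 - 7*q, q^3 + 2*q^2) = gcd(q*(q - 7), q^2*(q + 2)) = q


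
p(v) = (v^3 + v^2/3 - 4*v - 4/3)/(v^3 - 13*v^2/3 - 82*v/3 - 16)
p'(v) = (-3*v^2 + 26*v/3 + 82/3)*(v^3 + v^2/3 - 4*v - 4/3)/(v^3 - 13*v^2/3 - 82*v/3 - 16)^2 + (3*v^2 + 2*v/3 - 4)/(v^3 - 13*v^2/3 - 82*v/3 - 16)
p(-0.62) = -1.08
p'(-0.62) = 26.93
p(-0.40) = -0.04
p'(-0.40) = 0.83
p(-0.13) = 0.06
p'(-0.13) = 0.19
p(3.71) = -0.31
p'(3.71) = -0.27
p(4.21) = -0.47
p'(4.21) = -0.35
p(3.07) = -0.17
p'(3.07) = -0.20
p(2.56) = -0.08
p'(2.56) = -0.15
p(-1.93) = 0.03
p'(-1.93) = 0.44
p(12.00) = 2.27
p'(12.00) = -0.33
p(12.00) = 2.27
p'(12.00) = -0.33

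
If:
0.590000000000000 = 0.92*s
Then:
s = 0.64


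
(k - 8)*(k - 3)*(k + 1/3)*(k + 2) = k^4 - 26*k^3/3 - k^2 + 146*k/3 + 16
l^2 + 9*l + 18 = (l + 3)*(l + 6)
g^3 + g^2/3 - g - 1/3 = (g - 1)*(g + 1/3)*(g + 1)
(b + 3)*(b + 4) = b^2 + 7*b + 12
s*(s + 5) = s^2 + 5*s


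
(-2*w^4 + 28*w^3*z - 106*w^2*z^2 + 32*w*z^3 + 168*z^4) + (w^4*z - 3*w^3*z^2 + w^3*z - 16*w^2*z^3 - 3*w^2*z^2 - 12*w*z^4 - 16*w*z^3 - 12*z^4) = w^4*z - 2*w^4 - 3*w^3*z^2 + 29*w^3*z - 16*w^2*z^3 - 109*w^2*z^2 - 12*w*z^4 + 16*w*z^3 + 156*z^4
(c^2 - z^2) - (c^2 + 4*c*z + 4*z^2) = -4*c*z - 5*z^2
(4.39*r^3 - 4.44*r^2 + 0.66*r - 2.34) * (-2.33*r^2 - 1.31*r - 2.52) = -10.2287*r^5 + 4.5943*r^4 - 6.7842*r^3 + 15.7764*r^2 + 1.4022*r + 5.8968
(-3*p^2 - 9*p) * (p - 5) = -3*p^3 + 6*p^2 + 45*p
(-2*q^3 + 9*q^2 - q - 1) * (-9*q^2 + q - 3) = 18*q^5 - 83*q^4 + 24*q^3 - 19*q^2 + 2*q + 3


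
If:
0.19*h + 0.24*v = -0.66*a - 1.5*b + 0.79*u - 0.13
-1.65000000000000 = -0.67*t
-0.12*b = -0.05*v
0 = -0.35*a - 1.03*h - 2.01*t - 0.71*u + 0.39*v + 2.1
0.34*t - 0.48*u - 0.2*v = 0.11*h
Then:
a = 5.87385321922795 - 2.9153081351831*v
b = 0.416666666666667*v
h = 1.96726343192592*v - 7.0845541151663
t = 2.46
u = 3.3679466364669 - 0.867497869816357*v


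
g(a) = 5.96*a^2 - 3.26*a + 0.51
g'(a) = 11.92*a - 3.26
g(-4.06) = 111.99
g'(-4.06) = -51.66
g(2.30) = 24.54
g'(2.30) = 24.16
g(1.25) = 5.75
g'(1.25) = 11.64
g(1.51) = 9.18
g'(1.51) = 14.74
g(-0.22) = 1.52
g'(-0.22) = -5.88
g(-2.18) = 35.94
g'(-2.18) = -29.25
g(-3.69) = 93.69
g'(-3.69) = -47.24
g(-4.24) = 121.48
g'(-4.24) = -53.80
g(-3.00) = 63.93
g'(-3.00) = -39.02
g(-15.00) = 1390.41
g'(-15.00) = -182.06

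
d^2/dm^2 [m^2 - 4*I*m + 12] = 2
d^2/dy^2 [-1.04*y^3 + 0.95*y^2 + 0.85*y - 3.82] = 1.9 - 6.24*y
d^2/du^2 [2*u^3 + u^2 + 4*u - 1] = 12*u + 2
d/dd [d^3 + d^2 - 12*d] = 3*d^2 + 2*d - 12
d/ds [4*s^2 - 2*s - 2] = 8*s - 2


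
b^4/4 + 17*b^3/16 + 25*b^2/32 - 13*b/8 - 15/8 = (b/2 + 1)^2*(b - 5/4)*(b + 3/2)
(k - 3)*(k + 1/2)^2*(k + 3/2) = k^4 - k^3/2 - 23*k^2/4 - 39*k/8 - 9/8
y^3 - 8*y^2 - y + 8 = (y - 8)*(y - 1)*(y + 1)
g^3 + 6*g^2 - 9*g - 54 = (g - 3)*(g + 3)*(g + 6)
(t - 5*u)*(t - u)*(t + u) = t^3 - 5*t^2*u - t*u^2 + 5*u^3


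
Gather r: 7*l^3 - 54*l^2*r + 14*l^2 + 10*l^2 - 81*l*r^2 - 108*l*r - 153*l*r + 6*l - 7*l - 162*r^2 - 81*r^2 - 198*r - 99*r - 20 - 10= 7*l^3 + 24*l^2 - l + r^2*(-81*l - 243) + r*(-54*l^2 - 261*l - 297) - 30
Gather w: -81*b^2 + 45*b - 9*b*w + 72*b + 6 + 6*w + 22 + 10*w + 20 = -81*b^2 + 117*b + w*(16 - 9*b) + 48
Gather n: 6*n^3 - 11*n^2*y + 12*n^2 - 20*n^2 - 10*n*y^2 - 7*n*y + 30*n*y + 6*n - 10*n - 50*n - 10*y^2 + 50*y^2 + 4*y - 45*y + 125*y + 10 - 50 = 6*n^3 + n^2*(-11*y - 8) + n*(-10*y^2 + 23*y - 54) + 40*y^2 + 84*y - 40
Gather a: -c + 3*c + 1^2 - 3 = 2*c - 2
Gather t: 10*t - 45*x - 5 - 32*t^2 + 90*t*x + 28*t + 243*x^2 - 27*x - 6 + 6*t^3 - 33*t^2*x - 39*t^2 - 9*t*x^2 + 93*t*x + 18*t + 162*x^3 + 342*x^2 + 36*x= 6*t^3 + t^2*(-33*x - 71) + t*(-9*x^2 + 183*x + 56) + 162*x^3 + 585*x^2 - 36*x - 11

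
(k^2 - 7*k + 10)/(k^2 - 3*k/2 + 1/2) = 2*(k^2 - 7*k + 10)/(2*k^2 - 3*k + 1)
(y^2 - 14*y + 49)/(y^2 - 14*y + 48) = (y^2 - 14*y + 49)/(y^2 - 14*y + 48)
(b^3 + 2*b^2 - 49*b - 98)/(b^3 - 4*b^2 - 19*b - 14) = (b + 7)/(b + 1)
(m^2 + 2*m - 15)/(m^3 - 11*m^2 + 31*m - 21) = (m + 5)/(m^2 - 8*m + 7)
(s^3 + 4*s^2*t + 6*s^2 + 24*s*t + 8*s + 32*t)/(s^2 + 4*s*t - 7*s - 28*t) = (s^2 + 6*s + 8)/(s - 7)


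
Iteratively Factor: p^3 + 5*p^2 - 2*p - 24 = (p - 2)*(p^2 + 7*p + 12) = (p - 2)*(p + 4)*(p + 3)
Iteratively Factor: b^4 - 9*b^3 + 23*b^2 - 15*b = (b - 1)*(b^3 - 8*b^2 + 15*b) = (b - 3)*(b - 1)*(b^2 - 5*b) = b*(b - 3)*(b - 1)*(b - 5)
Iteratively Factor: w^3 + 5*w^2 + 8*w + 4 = (w + 2)*(w^2 + 3*w + 2) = (w + 2)^2*(w + 1)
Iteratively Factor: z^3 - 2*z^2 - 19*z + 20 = (z + 4)*(z^2 - 6*z + 5) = (z - 5)*(z + 4)*(z - 1)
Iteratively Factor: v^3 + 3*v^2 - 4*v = (v - 1)*(v^2 + 4*v) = v*(v - 1)*(v + 4)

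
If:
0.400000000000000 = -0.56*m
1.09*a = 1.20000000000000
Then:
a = 1.10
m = -0.71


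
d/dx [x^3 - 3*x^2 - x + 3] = 3*x^2 - 6*x - 1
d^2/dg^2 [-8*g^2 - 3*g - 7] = -16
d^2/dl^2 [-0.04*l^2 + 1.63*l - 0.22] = -0.0800000000000000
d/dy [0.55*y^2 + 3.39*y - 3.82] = 1.1*y + 3.39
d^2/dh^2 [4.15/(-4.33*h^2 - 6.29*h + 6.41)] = (155.61587*h^2 + 226.05631*h - 4.15*(8.66*h + 6.29)*(17.32*h + 12.58) - 230.36899)/(4.33*h^2 + 6.29*h - 6.41)^3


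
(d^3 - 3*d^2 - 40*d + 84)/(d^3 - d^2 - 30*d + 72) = (d^2 - 9*d + 14)/(d^2 - 7*d + 12)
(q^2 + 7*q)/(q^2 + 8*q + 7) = q/(q + 1)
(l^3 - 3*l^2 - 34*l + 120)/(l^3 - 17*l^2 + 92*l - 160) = (l + 6)/(l - 8)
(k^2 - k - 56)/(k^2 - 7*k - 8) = (k + 7)/(k + 1)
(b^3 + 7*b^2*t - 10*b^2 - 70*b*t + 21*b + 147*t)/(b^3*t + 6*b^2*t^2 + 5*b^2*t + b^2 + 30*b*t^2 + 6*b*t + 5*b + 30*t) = (b^3 + 7*b^2*t - 10*b^2 - 70*b*t + 21*b + 147*t)/(b^3*t + 6*b^2*t^2 + 5*b^2*t + b^2 + 30*b*t^2 + 6*b*t + 5*b + 30*t)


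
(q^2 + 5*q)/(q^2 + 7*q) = (q + 5)/(q + 7)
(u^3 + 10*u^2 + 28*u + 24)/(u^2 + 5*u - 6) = (u^2 + 4*u + 4)/(u - 1)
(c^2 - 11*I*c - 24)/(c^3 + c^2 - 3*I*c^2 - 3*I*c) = (c - 8*I)/(c*(c + 1))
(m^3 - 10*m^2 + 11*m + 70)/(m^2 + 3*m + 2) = (m^2 - 12*m + 35)/(m + 1)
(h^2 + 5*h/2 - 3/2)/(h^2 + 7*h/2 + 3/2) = (2*h - 1)/(2*h + 1)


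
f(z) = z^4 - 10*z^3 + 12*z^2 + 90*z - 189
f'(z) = 4*z^3 - 30*z^2 + 24*z + 90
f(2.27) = -13.28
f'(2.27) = 36.68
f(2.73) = -1.78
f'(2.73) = 13.32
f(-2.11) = -211.71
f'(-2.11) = -131.78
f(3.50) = -5.69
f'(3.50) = -22.00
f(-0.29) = -213.84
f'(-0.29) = 80.42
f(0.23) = -167.78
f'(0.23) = 93.98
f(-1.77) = -245.44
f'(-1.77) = -68.65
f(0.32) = -159.29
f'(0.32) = 94.74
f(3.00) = 0.00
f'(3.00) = 0.00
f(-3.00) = 0.00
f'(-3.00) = -360.00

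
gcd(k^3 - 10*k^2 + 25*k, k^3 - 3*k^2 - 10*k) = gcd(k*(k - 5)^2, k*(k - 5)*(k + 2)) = k^2 - 5*k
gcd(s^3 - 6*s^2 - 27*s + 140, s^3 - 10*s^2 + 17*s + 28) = s^2 - 11*s + 28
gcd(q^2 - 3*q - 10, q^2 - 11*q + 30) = q - 5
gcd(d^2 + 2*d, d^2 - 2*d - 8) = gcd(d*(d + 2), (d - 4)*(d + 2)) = d + 2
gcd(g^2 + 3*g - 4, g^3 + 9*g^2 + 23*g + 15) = 1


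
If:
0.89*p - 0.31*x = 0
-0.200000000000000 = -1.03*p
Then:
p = 0.19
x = 0.56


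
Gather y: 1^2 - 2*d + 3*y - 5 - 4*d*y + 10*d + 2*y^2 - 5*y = 8*d + 2*y^2 + y*(-4*d - 2) - 4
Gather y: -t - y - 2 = -t - y - 2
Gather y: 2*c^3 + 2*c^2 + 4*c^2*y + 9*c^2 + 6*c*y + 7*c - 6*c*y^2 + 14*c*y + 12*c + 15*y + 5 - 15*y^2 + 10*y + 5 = 2*c^3 + 11*c^2 + 19*c + y^2*(-6*c - 15) + y*(4*c^2 + 20*c + 25) + 10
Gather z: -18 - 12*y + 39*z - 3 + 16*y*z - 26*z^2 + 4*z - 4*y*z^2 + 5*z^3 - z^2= -12*y + 5*z^3 + z^2*(-4*y - 27) + z*(16*y + 43) - 21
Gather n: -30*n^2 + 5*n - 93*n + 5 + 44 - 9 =-30*n^2 - 88*n + 40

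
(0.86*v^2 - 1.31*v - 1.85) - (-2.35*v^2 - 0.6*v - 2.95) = 3.21*v^2 - 0.71*v + 1.1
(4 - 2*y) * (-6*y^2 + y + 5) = 12*y^3 - 26*y^2 - 6*y + 20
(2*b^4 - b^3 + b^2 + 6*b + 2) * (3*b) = 6*b^5 - 3*b^4 + 3*b^3 + 18*b^2 + 6*b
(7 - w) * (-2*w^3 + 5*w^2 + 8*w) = 2*w^4 - 19*w^3 + 27*w^2 + 56*w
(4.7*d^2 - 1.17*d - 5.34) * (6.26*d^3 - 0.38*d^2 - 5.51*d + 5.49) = 29.422*d^5 - 9.1102*d^4 - 58.8808*d^3 + 34.2789*d^2 + 23.0001*d - 29.3166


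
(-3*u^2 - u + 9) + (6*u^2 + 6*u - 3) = 3*u^2 + 5*u + 6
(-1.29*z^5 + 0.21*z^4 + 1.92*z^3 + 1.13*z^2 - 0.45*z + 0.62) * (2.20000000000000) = -2.838*z^5 + 0.462*z^4 + 4.224*z^3 + 2.486*z^2 - 0.99*z + 1.364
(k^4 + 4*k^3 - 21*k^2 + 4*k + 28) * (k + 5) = k^5 + 9*k^4 - k^3 - 101*k^2 + 48*k + 140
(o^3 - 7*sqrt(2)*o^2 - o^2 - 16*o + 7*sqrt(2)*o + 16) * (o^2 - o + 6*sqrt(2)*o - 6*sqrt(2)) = o^5 - 2*o^4 - sqrt(2)*o^4 - 99*o^3 + 2*sqrt(2)*o^3 - 97*sqrt(2)*o^2 + 200*o^2 - 100*o + 192*sqrt(2)*o - 96*sqrt(2)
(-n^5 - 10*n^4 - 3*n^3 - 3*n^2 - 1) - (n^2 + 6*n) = -n^5 - 10*n^4 - 3*n^3 - 4*n^2 - 6*n - 1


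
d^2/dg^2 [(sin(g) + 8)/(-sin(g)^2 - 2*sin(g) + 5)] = (sin(g)^5 + 30*sin(g)^4 + 76*sin(g)^3 + 154*sin(g)^2 - 21*sin(g) - 164)/(sin(g)^2 + 2*sin(g) - 5)^3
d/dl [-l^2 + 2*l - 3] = 2 - 2*l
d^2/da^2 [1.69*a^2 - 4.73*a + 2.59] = 3.38000000000000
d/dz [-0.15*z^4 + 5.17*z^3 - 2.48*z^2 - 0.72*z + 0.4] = -0.6*z^3 + 15.51*z^2 - 4.96*z - 0.72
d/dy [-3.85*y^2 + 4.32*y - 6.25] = 4.32 - 7.7*y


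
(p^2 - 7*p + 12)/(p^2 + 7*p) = (p^2 - 7*p + 12)/(p*(p + 7))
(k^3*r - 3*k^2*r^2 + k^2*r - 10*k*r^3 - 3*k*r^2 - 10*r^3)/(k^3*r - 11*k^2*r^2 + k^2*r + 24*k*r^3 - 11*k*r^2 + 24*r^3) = (k^2 - 3*k*r - 10*r^2)/(k^2 - 11*k*r + 24*r^2)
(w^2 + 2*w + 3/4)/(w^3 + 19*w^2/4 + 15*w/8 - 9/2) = 2*(2*w + 1)/(4*w^2 + 13*w - 12)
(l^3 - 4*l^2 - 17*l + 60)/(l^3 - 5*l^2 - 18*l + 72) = (l - 5)/(l - 6)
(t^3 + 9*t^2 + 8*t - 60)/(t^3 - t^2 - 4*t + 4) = (t^2 + 11*t + 30)/(t^2 + t - 2)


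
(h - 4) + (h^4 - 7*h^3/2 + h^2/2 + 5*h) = h^4 - 7*h^3/2 + h^2/2 + 6*h - 4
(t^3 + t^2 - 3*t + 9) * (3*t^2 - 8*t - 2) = 3*t^5 - 5*t^4 - 19*t^3 + 49*t^2 - 66*t - 18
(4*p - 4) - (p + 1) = 3*p - 5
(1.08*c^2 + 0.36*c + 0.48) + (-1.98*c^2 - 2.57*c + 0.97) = -0.9*c^2 - 2.21*c + 1.45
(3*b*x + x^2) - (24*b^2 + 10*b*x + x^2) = -24*b^2 - 7*b*x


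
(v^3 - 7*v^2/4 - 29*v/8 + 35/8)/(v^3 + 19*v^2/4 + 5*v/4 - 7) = (v - 5/2)/(v + 4)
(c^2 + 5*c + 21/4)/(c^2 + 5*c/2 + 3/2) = (c + 7/2)/(c + 1)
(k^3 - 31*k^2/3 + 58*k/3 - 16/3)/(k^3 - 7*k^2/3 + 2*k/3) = (k - 8)/k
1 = 1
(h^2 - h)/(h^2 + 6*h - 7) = h/(h + 7)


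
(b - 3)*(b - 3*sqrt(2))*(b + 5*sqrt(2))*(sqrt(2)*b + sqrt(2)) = sqrt(2)*b^4 - 2*sqrt(2)*b^3 + 4*b^3 - 33*sqrt(2)*b^2 - 8*b^2 - 12*b + 60*sqrt(2)*b + 90*sqrt(2)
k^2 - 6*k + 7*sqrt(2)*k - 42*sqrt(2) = (k - 6)*(k + 7*sqrt(2))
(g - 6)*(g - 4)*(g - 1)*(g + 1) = g^4 - 10*g^3 + 23*g^2 + 10*g - 24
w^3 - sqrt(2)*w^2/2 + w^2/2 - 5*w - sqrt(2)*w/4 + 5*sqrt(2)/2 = (w - 2)*(w + 5/2)*(w - sqrt(2)/2)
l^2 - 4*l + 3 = (l - 3)*(l - 1)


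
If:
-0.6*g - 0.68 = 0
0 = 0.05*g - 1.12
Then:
No Solution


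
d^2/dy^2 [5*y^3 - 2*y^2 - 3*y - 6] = 30*y - 4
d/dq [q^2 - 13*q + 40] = 2*q - 13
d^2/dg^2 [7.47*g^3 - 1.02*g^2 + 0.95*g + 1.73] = 44.82*g - 2.04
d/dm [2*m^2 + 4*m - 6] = 4*m + 4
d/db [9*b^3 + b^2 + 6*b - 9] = 27*b^2 + 2*b + 6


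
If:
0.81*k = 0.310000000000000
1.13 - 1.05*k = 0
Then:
No Solution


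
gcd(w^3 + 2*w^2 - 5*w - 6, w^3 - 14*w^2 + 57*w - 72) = 1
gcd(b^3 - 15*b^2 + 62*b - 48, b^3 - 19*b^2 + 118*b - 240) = b^2 - 14*b + 48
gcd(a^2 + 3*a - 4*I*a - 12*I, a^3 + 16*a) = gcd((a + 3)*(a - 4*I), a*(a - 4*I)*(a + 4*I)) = a - 4*I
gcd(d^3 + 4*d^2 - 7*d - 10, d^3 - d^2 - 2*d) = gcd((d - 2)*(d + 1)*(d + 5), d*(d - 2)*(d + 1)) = d^2 - d - 2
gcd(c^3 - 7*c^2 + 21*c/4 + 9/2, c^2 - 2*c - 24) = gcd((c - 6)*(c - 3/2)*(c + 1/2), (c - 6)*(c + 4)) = c - 6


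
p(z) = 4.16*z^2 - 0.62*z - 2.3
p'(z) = 8.32*z - 0.62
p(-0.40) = -1.39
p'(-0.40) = -3.95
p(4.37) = 74.43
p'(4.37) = 35.74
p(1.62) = 7.61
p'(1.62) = 12.86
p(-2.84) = 33.01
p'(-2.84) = -24.25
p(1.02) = 1.40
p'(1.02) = 7.87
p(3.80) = 55.41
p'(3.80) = 31.00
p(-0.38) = -1.46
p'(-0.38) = -3.78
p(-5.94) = 148.16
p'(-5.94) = -50.04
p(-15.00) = 943.00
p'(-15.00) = -125.42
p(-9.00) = 340.24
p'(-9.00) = -75.50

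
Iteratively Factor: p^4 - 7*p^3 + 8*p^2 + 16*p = (p - 4)*(p^3 - 3*p^2 - 4*p) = p*(p - 4)*(p^2 - 3*p - 4) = p*(p - 4)^2*(p + 1)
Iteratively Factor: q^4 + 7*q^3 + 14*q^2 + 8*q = (q)*(q^3 + 7*q^2 + 14*q + 8) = q*(q + 2)*(q^2 + 5*q + 4) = q*(q + 2)*(q + 4)*(q + 1)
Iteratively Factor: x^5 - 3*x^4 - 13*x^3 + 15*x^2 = (x - 1)*(x^4 - 2*x^3 - 15*x^2) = (x - 5)*(x - 1)*(x^3 + 3*x^2) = x*(x - 5)*(x - 1)*(x^2 + 3*x) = x^2*(x - 5)*(x - 1)*(x + 3)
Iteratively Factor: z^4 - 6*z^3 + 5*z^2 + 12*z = (z - 4)*(z^3 - 2*z^2 - 3*z) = (z - 4)*(z + 1)*(z^2 - 3*z) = (z - 4)*(z - 3)*(z + 1)*(z)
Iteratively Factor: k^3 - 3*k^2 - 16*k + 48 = (k - 3)*(k^2 - 16) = (k - 3)*(k + 4)*(k - 4)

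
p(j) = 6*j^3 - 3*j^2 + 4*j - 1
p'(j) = 18*j^2 - 6*j + 4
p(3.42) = 217.60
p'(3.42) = 194.02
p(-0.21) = -2.03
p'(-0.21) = 6.05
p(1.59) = 21.89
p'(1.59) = 39.97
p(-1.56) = -37.32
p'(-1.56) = 57.16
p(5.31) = 833.98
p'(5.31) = 479.67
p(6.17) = 1318.78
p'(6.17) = 652.22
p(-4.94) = -817.29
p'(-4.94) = 472.90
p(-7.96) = -3249.07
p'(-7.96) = 1192.27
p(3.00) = 146.00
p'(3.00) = 148.00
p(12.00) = 9983.00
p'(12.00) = 2524.00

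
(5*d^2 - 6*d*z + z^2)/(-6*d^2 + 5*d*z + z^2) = (-5*d + z)/(6*d + z)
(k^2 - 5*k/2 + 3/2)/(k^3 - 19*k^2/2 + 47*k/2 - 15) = (2*k - 3)/(2*k^2 - 17*k + 30)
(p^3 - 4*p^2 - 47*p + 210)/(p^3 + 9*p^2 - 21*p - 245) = (p - 6)/(p + 7)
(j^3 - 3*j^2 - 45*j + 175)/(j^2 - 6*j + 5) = (j^2 + 2*j - 35)/(j - 1)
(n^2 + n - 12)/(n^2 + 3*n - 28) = (n^2 + n - 12)/(n^2 + 3*n - 28)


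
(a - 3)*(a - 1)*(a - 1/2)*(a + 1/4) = a^4 - 17*a^3/4 + 31*a^2/8 - a/4 - 3/8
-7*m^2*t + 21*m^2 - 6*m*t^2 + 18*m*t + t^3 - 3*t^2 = (-7*m + t)*(m + t)*(t - 3)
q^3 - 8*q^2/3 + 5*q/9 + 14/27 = (q - 7/3)*(q - 2/3)*(q + 1/3)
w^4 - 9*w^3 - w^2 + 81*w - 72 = (w - 8)*(w - 3)*(w - 1)*(w + 3)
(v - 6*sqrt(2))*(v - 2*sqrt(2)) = v^2 - 8*sqrt(2)*v + 24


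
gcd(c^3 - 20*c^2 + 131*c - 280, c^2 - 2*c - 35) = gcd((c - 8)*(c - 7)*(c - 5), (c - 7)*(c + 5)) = c - 7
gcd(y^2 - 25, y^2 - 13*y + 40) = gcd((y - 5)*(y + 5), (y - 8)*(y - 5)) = y - 5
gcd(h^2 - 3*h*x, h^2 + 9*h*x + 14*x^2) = 1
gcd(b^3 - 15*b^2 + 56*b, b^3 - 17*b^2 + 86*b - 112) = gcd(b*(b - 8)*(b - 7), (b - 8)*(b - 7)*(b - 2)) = b^2 - 15*b + 56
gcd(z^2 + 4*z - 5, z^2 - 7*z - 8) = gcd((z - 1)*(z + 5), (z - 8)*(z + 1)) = 1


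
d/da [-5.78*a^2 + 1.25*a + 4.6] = 1.25 - 11.56*a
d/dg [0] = 0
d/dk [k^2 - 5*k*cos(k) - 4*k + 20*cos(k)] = 5*k*sin(k) + 2*k - 20*sin(k) - 5*cos(k) - 4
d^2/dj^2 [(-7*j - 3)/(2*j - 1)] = -52/(2*j - 1)^3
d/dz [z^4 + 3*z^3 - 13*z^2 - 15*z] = 4*z^3 + 9*z^2 - 26*z - 15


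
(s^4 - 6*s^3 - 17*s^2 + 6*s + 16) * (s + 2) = s^5 - 4*s^4 - 29*s^3 - 28*s^2 + 28*s + 32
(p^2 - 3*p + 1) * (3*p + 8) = 3*p^3 - p^2 - 21*p + 8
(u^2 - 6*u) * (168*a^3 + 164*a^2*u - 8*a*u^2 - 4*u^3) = 168*a^3*u^2 - 1008*a^3*u + 164*a^2*u^3 - 984*a^2*u^2 - 8*a*u^4 + 48*a*u^3 - 4*u^5 + 24*u^4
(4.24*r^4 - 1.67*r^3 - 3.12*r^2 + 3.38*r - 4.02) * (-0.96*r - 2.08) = -4.0704*r^5 - 7.216*r^4 + 6.4688*r^3 + 3.2448*r^2 - 3.1712*r + 8.3616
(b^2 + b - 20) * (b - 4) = b^3 - 3*b^2 - 24*b + 80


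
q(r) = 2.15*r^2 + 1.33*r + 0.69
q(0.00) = 0.69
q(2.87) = 22.22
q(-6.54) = 83.95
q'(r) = 4.3*r + 1.33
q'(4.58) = 21.02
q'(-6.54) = -26.79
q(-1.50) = 3.53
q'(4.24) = 19.56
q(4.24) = 44.98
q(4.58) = 51.88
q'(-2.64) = -10.02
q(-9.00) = 162.87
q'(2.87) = 13.67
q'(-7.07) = -29.07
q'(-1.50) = -5.12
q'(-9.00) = -37.37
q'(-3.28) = -12.77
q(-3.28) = 19.46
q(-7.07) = 98.75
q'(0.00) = 1.33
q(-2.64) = 12.16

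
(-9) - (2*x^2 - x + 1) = -2*x^2 + x - 10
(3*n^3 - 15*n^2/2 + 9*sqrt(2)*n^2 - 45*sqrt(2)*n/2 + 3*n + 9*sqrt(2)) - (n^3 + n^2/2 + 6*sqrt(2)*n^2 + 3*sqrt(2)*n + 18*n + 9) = 2*n^3 - 8*n^2 + 3*sqrt(2)*n^2 - 51*sqrt(2)*n/2 - 15*n - 9 + 9*sqrt(2)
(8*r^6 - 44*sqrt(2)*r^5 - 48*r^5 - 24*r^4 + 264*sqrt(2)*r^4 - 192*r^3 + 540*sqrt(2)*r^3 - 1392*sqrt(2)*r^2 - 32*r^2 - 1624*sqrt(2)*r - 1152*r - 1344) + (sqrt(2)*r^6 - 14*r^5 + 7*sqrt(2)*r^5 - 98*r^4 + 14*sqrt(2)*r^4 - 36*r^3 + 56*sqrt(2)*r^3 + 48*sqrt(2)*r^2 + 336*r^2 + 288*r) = sqrt(2)*r^6 + 8*r^6 - 62*r^5 - 37*sqrt(2)*r^5 - 122*r^4 + 278*sqrt(2)*r^4 - 228*r^3 + 596*sqrt(2)*r^3 - 1344*sqrt(2)*r^2 + 304*r^2 - 1624*sqrt(2)*r - 864*r - 1344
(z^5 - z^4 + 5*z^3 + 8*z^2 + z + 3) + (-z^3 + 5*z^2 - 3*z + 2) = z^5 - z^4 + 4*z^3 + 13*z^2 - 2*z + 5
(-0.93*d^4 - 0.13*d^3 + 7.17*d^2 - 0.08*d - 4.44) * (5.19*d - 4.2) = -4.8267*d^5 + 3.2313*d^4 + 37.7583*d^3 - 30.5292*d^2 - 22.7076*d + 18.648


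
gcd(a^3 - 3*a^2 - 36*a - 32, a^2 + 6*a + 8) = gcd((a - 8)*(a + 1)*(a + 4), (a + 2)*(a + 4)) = a + 4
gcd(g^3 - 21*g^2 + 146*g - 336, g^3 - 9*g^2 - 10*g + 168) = g^2 - 13*g + 42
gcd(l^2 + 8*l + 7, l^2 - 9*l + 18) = 1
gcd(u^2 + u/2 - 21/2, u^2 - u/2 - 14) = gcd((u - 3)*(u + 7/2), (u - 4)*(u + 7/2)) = u + 7/2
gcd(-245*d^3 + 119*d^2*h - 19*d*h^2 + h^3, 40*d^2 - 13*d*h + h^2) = 5*d - h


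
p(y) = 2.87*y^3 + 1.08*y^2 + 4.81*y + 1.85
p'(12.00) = 1270.57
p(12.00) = 5174.45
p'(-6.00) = 301.81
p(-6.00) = -608.05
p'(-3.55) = 105.65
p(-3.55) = -130.02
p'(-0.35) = 5.11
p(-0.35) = 0.18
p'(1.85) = 38.27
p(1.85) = 32.62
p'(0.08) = 5.04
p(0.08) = 2.24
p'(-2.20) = 41.73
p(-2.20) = -34.06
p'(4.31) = 174.06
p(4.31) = 272.42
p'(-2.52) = 54.04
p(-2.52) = -49.34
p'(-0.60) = 6.61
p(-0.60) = -1.27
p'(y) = 8.61*y^2 + 2.16*y + 4.81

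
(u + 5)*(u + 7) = u^2 + 12*u + 35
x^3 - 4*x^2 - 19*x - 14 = (x - 7)*(x + 1)*(x + 2)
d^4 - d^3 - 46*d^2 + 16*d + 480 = (d - 6)*(d - 4)*(d + 4)*(d + 5)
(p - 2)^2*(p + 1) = p^3 - 3*p^2 + 4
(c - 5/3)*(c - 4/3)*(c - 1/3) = c^3 - 10*c^2/3 + 29*c/9 - 20/27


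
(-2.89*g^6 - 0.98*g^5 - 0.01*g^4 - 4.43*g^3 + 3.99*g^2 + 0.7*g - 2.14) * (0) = 0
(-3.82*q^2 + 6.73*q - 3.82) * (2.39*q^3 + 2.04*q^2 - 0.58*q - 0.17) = -9.1298*q^5 + 8.2919*q^4 + 6.815*q^3 - 11.0468*q^2 + 1.0715*q + 0.6494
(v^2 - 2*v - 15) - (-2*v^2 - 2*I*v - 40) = 3*v^2 - 2*v + 2*I*v + 25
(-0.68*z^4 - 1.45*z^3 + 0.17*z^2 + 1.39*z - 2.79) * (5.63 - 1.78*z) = 1.2104*z^5 - 1.2474*z^4 - 8.4661*z^3 - 1.5171*z^2 + 12.7919*z - 15.7077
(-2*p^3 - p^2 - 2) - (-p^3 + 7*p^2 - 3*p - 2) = -p^3 - 8*p^2 + 3*p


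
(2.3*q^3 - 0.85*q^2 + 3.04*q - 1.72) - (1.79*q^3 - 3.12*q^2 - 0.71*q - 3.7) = 0.51*q^3 + 2.27*q^2 + 3.75*q + 1.98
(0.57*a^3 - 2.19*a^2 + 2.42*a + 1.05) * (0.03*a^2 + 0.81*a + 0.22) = 0.0171*a^5 + 0.396*a^4 - 1.5759*a^3 + 1.5099*a^2 + 1.3829*a + 0.231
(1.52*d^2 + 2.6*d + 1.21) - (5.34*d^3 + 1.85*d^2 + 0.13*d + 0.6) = -5.34*d^3 - 0.33*d^2 + 2.47*d + 0.61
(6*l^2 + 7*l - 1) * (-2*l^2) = -12*l^4 - 14*l^3 + 2*l^2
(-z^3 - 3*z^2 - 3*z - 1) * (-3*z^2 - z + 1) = 3*z^5 + 10*z^4 + 11*z^3 + 3*z^2 - 2*z - 1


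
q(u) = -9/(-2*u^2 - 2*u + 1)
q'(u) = -9*(4*u + 2)/(-2*u^2 - 2*u + 1)^2 = 18*(-2*u - 1)/(2*u^2 + 2*u - 1)^2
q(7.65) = 0.07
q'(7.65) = -0.02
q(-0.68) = -6.27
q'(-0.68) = 3.15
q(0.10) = -11.54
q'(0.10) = -35.50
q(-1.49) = 19.56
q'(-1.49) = 168.28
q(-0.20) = -6.82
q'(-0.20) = -6.20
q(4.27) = 0.20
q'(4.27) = -0.09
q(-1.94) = 3.40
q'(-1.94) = 7.40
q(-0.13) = -7.34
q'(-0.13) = -8.86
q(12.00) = 0.03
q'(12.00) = 0.00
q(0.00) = -9.00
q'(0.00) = -18.00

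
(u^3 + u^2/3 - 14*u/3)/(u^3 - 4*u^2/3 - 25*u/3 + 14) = u*(3*u + 7)/(3*u^2 + 2*u - 21)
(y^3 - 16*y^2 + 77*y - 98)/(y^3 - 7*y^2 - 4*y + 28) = (y - 7)/(y + 2)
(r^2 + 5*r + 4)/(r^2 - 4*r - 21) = (r^2 + 5*r + 4)/(r^2 - 4*r - 21)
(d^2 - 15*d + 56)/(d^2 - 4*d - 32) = (d - 7)/(d + 4)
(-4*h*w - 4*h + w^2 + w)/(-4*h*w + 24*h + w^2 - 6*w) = (w + 1)/(w - 6)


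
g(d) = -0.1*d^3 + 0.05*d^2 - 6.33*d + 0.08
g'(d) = -0.3*d^2 + 0.1*d - 6.33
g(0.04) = -0.17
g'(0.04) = -6.33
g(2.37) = -15.97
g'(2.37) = -7.78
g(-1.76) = 11.92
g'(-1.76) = -7.44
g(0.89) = -5.58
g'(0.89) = -6.48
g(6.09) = -59.20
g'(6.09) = -16.85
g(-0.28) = 1.86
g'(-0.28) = -6.38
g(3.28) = -23.67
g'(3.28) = -9.23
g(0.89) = -5.58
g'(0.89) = -6.48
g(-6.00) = 61.46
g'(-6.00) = -17.73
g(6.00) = -57.70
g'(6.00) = -16.53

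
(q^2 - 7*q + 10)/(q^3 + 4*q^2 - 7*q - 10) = (q - 5)/(q^2 + 6*q + 5)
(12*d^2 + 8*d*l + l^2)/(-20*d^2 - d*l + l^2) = (-12*d^2 - 8*d*l - l^2)/(20*d^2 + d*l - l^2)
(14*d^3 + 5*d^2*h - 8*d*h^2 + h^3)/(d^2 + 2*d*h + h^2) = (14*d^2 - 9*d*h + h^2)/(d + h)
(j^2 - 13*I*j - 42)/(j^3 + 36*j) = (j - 7*I)/(j*(j + 6*I))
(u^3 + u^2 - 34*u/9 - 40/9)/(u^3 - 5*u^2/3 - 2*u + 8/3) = (u + 5/3)/(u - 1)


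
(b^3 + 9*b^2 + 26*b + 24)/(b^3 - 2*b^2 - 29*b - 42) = (b + 4)/(b - 7)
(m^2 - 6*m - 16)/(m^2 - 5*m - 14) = (m - 8)/(m - 7)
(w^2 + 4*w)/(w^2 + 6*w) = (w + 4)/(w + 6)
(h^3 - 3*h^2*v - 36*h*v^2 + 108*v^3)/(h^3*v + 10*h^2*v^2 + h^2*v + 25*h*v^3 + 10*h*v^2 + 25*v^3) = (h^3 - 3*h^2*v - 36*h*v^2 + 108*v^3)/(v*(h^3 + 10*h^2*v + h^2 + 25*h*v^2 + 10*h*v + 25*v^2))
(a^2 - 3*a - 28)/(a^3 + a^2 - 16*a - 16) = (a - 7)/(a^2 - 3*a - 4)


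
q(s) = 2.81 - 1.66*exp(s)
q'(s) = -1.66*exp(s)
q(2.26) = -13.10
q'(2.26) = -15.91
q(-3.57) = 2.76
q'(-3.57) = -0.05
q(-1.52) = 2.45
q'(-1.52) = -0.36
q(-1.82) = 2.54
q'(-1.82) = -0.27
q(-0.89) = 2.13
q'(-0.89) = -0.68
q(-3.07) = 2.73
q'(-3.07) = -0.08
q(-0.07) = 1.26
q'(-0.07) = -1.55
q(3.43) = -48.45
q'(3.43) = -51.26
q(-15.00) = 2.81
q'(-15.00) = 0.00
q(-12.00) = 2.81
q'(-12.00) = 0.00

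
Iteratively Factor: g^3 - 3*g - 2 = (g - 2)*(g^2 + 2*g + 1) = (g - 2)*(g + 1)*(g + 1)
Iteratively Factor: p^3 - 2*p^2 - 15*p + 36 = (p - 3)*(p^2 + p - 12) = (p - 3)*(p + 4)*(p - 3)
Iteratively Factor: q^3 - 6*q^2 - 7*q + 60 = (q - 4)*(q^2 - 2*q - 15) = (q - 4)*(q + 3)*(q - 5)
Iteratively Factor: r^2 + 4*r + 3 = (r + 1)*(r + 3)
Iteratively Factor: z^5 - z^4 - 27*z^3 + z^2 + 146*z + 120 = (z + 2)*(z^4 - 3*z^3 - 21*z^2 + 43*z + 60) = (z - 3)*(z + 2)*(z^3 - 21*z - 20) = (z - 3)*(z + 2)*(z + 4)*(z^2 - 4*z - 5) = (z - 5)*(z - 3)*(z + 2)*(z + 4)*(z + 1)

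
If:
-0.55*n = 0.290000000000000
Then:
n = -0.53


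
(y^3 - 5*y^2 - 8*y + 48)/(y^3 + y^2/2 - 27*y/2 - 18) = 2*(y - 4)/(2*y + 3)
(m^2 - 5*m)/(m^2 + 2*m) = (m - 5)/(m + 2)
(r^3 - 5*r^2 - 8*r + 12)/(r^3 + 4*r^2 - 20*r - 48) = (r^2 - 7*r + 6)/(r^2 + 2*r - 24)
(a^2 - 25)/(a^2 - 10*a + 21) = (a^2 - 25)/(a^2 - 10*a + 21)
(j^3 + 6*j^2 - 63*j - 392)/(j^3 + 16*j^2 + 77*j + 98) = (j - 8)/(j + 2)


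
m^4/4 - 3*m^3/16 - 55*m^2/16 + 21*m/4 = m*(m/4 + 1)*(m - 3)*(m - 7/4)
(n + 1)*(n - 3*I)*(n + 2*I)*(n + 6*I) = n^4 + n^3 + 5*I*n^3 + 12*n^2 + 5*I*n^2 + 12*n + 36*I*n + 36*I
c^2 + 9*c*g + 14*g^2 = (c + 2*g)*(c + 7*g)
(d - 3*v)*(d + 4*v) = d^2 + d*v - 12*v^2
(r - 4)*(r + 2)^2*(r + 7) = r^4 + 7*r^3 - 12*r^2 - 100*r - 112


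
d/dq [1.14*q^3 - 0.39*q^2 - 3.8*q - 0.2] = 3.42*q^2 - 0.78*q - 3.8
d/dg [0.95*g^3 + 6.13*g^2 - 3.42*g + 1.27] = 2.85*g^2 + 12.26*g - 3.42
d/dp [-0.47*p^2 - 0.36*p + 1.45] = -0.94*p - 0.36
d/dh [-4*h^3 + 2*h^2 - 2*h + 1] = -12*h^2 + 4*h - 2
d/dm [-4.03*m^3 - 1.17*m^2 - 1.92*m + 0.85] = -12.09*m^2 - 2.34*m - 1.92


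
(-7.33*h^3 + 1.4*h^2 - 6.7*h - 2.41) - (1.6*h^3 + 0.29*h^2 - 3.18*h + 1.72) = -8.93*h^3 + 1.11*h^2 - 3.52*h - 4.13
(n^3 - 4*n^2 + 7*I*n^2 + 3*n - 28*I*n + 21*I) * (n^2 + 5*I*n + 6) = n^5 - 4*n^4 + 12*I*n^4 - 26*n^3 - 48*I*n^3 + 116*n^2 + 78*I*n^2 - 87*n - 168*I*n + 126*I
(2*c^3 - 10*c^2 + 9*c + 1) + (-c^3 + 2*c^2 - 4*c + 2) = c^3 - 8*c^2 + 5*c + 3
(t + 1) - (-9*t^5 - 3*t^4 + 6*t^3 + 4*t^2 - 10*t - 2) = 9*t^5 + 3*t^4 - 6*t^3 - 4*t^2 + 11*t + 3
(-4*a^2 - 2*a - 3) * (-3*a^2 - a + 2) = 12*a^4 + 10*a^3 + 3*a^2 - a - 6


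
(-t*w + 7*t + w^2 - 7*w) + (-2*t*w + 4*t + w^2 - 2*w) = -3*t*w + 11*t + 2*w^2 - 9*w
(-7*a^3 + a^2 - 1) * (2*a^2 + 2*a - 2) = -14*a^5 - 12*a^4 + 16*a^3 - 4*a^2 - 2*a + 2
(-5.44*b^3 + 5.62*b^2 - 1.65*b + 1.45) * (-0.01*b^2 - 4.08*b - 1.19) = 0.0544*b^5 + 22.139*b^4 - 16.4395*b^3 + 0.0296999999999991*b^2 - 3.9525*b - 1.7255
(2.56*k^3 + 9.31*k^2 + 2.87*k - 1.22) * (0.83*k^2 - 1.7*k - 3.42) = 2.1248*k^5 + 3.3753*k^4 - 22.2001*k^3 - 37.7318*k^2 - 7.7414*k + 4.1724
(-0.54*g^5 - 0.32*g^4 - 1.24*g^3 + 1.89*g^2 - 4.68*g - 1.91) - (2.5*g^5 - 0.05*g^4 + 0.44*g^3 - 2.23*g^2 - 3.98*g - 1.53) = -3.04*g^5 - 0.27*g^4 - 1.68*g^3 + 4.12*g^2 - 0.7*g - 0.38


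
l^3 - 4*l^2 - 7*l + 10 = (l - 5)*(l - 1)*(l + 2)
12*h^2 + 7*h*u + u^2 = (3*h + u)*(4*h + u)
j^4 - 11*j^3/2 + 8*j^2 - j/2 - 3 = (j - 3)*(j - 2)*(j - 1)*(j + 1/2)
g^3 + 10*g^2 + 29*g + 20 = (g + 1)*(g + 4)*(g + 5)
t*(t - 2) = t^2 - 2*t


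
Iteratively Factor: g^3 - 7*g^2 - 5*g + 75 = (g - 5)*(g^2 - 2*g - 15) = (g - 5)^2*(g + 3)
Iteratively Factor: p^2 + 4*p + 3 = (p + 1)*(p + 3)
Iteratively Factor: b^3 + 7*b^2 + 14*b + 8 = (b + 2)*(b^2 + 5*b + 4) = (b + 2)*(b + 4)*(b + 1)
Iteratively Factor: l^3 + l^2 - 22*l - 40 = (l + 2)*(l^2 - l - 20) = (l - 5)*(l + 2)*(l + 4)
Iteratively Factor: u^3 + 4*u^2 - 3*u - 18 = (u + 3)*(u^2 + u - 6) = (u + 3)^2*(u - 2)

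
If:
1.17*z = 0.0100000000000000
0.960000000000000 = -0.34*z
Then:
No Solution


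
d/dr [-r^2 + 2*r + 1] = 2 - 2*r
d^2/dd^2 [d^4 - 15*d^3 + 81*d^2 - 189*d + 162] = 12*d^2 - 90*d + 162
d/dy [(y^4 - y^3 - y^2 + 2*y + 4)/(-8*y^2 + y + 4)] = (-16*y^5 + 11*y^4 + 14*y^3 + 3*y^2 + 56*y + 4)/(64*y^4 - 16*y^3 - 63*y^2 + 8*y + 16)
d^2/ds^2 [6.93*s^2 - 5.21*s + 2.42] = 13.8600000000000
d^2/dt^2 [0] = 0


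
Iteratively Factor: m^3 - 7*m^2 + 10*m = (m - 5)*(m^2 - 2*m) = (m - 5)*(m - 2)*(m)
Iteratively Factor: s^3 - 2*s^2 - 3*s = (s)*(s^2 - 2*s - 3) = s*(s - 3)*(s + 1)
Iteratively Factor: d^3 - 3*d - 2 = (d + 1)*(d^2 - d - 2) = (d + 1)^2*(d - 2)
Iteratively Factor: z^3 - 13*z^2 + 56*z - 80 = (z - 4)*(z^2 - 9*z + 20) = (z - 5)*(z - 4)*(z - 4)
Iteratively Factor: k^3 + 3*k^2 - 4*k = (k + 4)*(k^2 - k) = (k - 1)*(k + 4)*(k)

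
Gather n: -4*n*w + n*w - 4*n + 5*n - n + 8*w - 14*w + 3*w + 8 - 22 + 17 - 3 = -3*n*w - 3*w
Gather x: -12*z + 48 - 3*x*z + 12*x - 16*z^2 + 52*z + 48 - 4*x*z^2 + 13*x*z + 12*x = x*(-4*z^2 + 10*z + 24) - 16*z^2 + 40*z + 96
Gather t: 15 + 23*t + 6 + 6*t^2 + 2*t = 6*t^2 + 25*t + 21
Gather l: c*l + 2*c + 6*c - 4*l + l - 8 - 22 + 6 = 8*c + l*(c - 3) - 24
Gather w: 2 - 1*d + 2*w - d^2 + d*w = -d^2 - d + w*(d + 2) + 2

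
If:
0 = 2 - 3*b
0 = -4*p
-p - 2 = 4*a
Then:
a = -1/2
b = 2/3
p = 0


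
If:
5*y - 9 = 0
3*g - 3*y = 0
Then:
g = 9/5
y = 9/5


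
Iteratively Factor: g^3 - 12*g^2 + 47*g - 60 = (g - 3)*(g^2 - 9*g + 20) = (g - 5)*(g - 3)*(g - 4)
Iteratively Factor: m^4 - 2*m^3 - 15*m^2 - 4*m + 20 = (m + 2)*(m^3 - 4*m^2 - 7*m + 10) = (m + 2)^2*(m^2 - 6*m + 5) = (m - 5)*(m + 2)^2*(m - 1)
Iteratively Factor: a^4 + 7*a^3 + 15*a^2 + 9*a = (a + 3)*(a^3 + 4*a^2 + 3*a) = (a + 3)^2*(a^2 + a) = (a + 1)*(a + 3)^2*(a)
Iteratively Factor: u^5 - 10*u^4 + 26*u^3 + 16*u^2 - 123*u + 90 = (u - 5)*(u^4 - 5*u^3 + u^2 + 21*u - 18) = (u - 5)*(u - 3)*(u^3 - 2*u^2 - 5*u + 6) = (u - 5)*(u - 3)*(u - 1)*(u^2 - u - 6) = (u - 5)*(u - 3)^2*(u - 1)*(u + 2)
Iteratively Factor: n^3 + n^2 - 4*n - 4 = (n + 2)*(n^2 - n - 2) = (n + 1)*(n + 2)*(n - 2)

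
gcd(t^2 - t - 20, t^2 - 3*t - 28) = t + 4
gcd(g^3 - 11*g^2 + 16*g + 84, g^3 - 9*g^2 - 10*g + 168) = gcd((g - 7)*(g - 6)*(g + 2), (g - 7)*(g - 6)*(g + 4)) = g^2 - 13*g + 42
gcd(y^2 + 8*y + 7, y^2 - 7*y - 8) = y + 1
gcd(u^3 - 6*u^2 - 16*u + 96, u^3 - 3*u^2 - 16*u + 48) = u^2 - 16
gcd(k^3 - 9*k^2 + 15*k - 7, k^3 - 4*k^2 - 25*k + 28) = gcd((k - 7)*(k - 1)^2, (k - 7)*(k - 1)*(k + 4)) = k^2 - 8*k + 7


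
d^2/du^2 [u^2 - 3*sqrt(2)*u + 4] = 2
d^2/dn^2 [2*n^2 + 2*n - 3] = 4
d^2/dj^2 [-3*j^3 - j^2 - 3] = -18*j - 2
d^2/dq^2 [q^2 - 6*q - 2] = 2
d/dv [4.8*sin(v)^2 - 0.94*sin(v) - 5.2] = (9.6*sin(v) - 0.94)*cos(v)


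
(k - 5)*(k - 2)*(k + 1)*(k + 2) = k^4 - 4*k^3 - 9*k^2 + 16*k + 20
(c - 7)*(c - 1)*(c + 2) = c^3 - 6*c^2 - 9*c + 14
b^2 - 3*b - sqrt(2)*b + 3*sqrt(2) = (b - 3)*(b - sqrt(2))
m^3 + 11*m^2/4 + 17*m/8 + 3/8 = (m + 1/4)*(m + 1)*(m + 3/2)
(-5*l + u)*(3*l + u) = -15*l^2 - 2*l*u + u^2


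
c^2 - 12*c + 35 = (c - 7)*(c - 5)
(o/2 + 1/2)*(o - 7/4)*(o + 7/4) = o^3/2 + o^2/2 - 49*o/32 - 49/32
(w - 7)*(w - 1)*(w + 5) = w^3 - 3*w^2 - 33*w + 35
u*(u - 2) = u^2 - 2*u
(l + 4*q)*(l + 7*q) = l^2 + 11*l*q + 28*q^2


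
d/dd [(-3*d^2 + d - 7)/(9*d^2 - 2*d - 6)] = (-3*d^2 + 162*d - 20)/(81*d^4 - 36*d^3 - 104*d^2 + 24*d + 36)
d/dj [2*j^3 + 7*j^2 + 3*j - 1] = 6*j^2 + 14*j + 3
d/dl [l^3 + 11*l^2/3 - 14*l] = 3*l^2 + 22*l/3 - 14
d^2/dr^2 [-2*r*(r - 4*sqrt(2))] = -4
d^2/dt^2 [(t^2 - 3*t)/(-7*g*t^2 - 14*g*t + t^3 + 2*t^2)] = 2*(-t*(7*g*t + 14*g - t^2 - 2*t)^2 - (t - 3)*(14*g*t + 14*g - 3*t^2 - 4*t)^2 + (-t*(t - 3)*(-7*g + 3*t + 2) + (2*t - 3)*(14*g*t + 14*g - 3*t^2 - 4*t))*(7*g*t + 14*g - t^2 - 2*t))/(t^2*(7*g*t + 14*g - t^2 - 2*t)^3)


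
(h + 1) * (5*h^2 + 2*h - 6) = 5*h^3 + 7*h^2 - 4*h - 6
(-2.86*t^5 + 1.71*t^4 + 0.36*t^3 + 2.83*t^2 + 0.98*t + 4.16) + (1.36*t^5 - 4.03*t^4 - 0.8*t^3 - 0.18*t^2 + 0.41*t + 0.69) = -1.5*t^5 - 2.32*t^4 - 0.44*t^3 + 2.65*t^2 + 1.39*t + 4.85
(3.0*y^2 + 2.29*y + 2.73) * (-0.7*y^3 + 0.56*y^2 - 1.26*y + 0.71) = -2.1*y^5 + 0.0770000000000002*y^4 - 4.4086*y^3 + 0.7734*y^2 - 1.8139*y + 1.9383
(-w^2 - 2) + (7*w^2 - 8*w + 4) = 6*w^2 - 8*w + 2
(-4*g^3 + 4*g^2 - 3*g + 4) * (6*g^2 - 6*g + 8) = -24*g^5 + 48*g^4 - 74*g^3 + 74*g^2 - 48*g + 32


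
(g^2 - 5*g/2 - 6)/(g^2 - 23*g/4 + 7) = 2*(2*g + 3)/(4*g - 7)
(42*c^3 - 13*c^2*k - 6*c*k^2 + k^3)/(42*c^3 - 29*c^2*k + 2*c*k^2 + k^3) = (21*c^2 + 4*c*k - k^2)/(21*c^2 - 4*c*k - k^2)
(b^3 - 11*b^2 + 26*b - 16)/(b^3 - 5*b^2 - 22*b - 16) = (b^2 - 3*b + 2)/(b^2 + 3*b + 2)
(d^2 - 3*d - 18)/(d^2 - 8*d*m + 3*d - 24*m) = (d - 6)/(d - 8*m)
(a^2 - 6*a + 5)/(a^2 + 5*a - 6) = (a - 5)/(a + 6)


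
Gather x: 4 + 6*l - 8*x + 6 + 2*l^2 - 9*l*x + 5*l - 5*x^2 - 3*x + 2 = 2*l^2 + 11*l - 5*x^2 + x*(-9*l - 11) + 12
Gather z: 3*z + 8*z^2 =8*z^2 + 3*z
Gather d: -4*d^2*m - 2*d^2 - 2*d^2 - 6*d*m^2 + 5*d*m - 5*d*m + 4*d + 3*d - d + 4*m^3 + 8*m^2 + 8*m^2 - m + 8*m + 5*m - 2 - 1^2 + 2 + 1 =d^2*(-4*m - 4) + d*(6 - 6*m^2) + 4*m^3 + 16*m^2 + 12*m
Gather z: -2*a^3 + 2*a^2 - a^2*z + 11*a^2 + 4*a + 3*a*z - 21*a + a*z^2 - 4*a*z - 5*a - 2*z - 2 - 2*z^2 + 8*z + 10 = -2*a^3 + 13*a^2 - 22*a + z^2*(a - 2) + z*(-a^2 - a + 6) + 8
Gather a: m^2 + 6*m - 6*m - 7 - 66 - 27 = m^2 - 100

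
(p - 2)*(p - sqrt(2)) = p^2 - 2*p - sqrt(2)*p + 2*sqrt(2)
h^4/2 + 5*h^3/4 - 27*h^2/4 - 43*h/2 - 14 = (h/2 + 1)*(h - 4)*(h + 1)*(h + 7/2)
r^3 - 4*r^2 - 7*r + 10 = (r - 5)*(r - 1)*(r + 2)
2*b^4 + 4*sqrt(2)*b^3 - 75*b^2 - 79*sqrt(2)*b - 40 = (b - 4*sqrt(2))*(b + 5*sqrt(2))*(sqrt(2)*b + 1)^2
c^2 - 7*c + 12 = (c - 4)*(c - 3)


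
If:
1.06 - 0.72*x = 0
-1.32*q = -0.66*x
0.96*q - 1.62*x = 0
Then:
No Solution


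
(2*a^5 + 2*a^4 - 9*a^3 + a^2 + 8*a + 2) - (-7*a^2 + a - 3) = 2*a^5 + 2*a^4 - 9*a^3 + 8*a^2 + 7*a + 5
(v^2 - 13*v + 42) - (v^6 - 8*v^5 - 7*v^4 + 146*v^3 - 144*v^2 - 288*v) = -v^6 + 8*v^5 + 7*v^4 - 146*v^3 + 145*v^2 + 275*v + 42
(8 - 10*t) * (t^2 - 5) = -10*t^3 + 8*t^2 + 50*t - 40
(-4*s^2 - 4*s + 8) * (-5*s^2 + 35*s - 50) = 20*s^4 - 120*s^3 + 20*s^2 + 480*s - 400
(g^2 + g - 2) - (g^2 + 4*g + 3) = -3*g - 5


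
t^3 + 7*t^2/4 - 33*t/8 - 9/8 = (t - 3/2)*(t + 1/4)*(t + 3)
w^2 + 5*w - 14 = (w - 2)*(w + 7)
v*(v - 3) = v^2 - 3*v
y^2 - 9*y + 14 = (y - 7)*(y - 2)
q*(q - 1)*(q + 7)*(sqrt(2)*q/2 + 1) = sqrt(2)*q^4/2 + q^3 + 3*sqrt(2)*q^3 - 7*sqrt(2)*q^2/2 + 6*q^2 - 7*q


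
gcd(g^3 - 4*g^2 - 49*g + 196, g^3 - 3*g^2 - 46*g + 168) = g^2 + 3*g - 28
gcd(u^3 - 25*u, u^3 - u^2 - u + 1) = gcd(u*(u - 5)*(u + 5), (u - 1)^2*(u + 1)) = 1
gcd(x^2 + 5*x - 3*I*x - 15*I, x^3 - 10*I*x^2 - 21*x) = x - 3*I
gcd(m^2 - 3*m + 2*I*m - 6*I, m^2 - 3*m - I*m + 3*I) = m - 3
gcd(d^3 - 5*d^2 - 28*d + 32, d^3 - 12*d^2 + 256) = d^2 - 4*d - 32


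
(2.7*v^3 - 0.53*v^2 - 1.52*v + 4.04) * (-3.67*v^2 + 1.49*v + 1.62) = -9.909*v^5 + 5.9681*v^4 + 9.1627*v^3 - 17.9502*v^2 + 3.5572*v + 6.5448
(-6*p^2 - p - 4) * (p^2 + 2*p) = -6*p^4 - 13*p^3 - 6*p^2 - 8*p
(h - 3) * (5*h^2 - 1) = 5*h^3 - 15*h^2 - h + 3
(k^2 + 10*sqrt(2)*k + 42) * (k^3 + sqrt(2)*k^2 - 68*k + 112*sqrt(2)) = k^5 + 11*sqrt(2)*k^4 - 6*k^3 - 526*sqrt(2)*k^2 - 616*k + 4704*sqrt(2)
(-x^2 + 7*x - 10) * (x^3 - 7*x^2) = -x^5 + 14*x^4 - 59*x^3 + 70*x^2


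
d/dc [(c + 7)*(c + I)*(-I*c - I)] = -3*I*c^2 + c*(2 - 16*I) + 8 - 7*I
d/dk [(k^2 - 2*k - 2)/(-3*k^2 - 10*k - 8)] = 4*(-4*k^2 - 7*k - 1)/(9*k^4 + 60*k^3 + 148*k^2 + 160*k + 64)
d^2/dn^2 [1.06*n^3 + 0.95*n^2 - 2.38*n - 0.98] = 6.36*n + 1.9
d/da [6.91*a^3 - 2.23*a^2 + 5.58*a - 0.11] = 20.73*a^2 - 4.46*a + 5.58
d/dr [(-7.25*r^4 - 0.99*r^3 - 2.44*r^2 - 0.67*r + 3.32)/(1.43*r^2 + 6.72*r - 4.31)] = (-20.735*r^5 - 147.5757*r^4 + 111.6844*r^3 - 2.638*r^2 + 11.5376*r - 19.4227)/(2.0449*r^4 + 19.2192*r^3 + 32.8318*r^2 - 57.9264*r + 18.5761)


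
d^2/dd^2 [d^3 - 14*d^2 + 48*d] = 6*d - 28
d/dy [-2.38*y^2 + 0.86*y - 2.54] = 0.86 - 4.76*y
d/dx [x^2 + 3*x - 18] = 2*x + 3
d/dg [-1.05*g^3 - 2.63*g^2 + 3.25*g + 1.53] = -3.15*g^2 - 5.26*g + 3.25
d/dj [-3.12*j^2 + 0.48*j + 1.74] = 0.48 - 6.24*j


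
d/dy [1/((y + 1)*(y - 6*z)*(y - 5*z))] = (-(y + 1)*(y - 6*z) - (y + 1)*(y - 5*z) - (y - 6*z)*(y - 5*z))/((y + 1)^2*(y - 6*z)^2*(y - 5*z)^2)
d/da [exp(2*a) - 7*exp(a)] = (2*exp(a) - 7)*exp(a)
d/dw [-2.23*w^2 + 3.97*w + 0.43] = 3.97 - 4.46*w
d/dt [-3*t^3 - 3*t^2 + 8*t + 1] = -9*t^2 - 6*t + 8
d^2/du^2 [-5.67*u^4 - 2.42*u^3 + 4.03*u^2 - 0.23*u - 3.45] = -68.04*u^2 - 14.52*u + 8.06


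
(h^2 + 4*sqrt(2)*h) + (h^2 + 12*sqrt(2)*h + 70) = 2*h^2 + 16*sqrt(2)*h + 70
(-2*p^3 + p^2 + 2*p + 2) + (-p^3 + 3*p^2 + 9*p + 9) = -3*p^3 + 4*p^2 + 11*p + 11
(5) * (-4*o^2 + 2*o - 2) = -20*o^2 + 10*o - 10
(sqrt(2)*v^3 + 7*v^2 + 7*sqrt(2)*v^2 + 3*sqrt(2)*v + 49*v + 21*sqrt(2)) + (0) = sqrt(2)*v^3 + 7*v^2 + 7*sqrt(2)*v^2 + 3*sqrt(2)*v + 49*v + 21*sqrt(2)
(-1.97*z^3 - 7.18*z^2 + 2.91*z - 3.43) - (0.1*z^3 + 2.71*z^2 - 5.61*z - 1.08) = -2.07*z^3 - 9.89*z^2 + 8.52*z - 2.35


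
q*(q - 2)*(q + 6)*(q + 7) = q^4 + 11*q^3 + 16*q^2 - 84*q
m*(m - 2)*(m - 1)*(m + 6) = m^4 + 3*m^3 - 16*m^2 + 12*m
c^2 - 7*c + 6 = (c - 6)*(c - 1)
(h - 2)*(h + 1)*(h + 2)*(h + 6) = h^4 + 7*h^3 + 2*h^2 - 28*h - 24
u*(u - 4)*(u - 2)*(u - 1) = u^4 - 7*u^3 + 14*u^2 - 8*u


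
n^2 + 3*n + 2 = (n + 1)*(n + 2)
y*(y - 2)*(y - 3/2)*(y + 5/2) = y^4 - y^3 - 23*y^2/4 + 15*y/2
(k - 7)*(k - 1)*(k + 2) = k^3 - 6*k^2 - 9*k + 14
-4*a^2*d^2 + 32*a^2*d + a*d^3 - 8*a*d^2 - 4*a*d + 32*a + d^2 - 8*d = (-4*a + d)*(d - 8)*(a*d + 1)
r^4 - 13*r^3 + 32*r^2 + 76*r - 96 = (r - 8)*(r - 6)*(r - 1)*(r + 2)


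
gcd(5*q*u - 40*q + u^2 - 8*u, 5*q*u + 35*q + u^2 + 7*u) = 5*q + u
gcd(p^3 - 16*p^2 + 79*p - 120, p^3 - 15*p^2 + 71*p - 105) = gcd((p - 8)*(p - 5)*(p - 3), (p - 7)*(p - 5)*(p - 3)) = p^2 - 8*p + 15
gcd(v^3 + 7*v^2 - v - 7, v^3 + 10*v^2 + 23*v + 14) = v^2 + 8*v + 7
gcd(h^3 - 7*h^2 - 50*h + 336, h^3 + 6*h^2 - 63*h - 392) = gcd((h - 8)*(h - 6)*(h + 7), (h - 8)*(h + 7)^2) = h^2 - h - 56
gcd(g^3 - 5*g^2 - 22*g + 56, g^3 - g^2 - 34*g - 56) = g^2 - 3*g - 28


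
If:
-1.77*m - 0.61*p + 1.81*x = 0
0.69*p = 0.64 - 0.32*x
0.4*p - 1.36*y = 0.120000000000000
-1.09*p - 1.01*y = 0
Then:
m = 1.88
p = 0.06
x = 1.86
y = -0.07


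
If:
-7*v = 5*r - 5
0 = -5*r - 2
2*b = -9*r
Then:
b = 9/5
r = -2/5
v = 1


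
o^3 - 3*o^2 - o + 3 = (o - 3)*(o - 1)*(o + 1)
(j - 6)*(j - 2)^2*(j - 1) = j^4 - 11*j^3 + 38*j^2 - 52*j + 24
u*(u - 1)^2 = u^3 - 2*u^2 + u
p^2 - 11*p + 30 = (p - 6)*(p - 5)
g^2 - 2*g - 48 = (g - 8)*(g + 6)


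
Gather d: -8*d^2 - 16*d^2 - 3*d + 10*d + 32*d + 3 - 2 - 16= -24*d^2 + 39*d - 15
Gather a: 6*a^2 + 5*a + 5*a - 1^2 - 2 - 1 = 6*a^2 + 10*a - 4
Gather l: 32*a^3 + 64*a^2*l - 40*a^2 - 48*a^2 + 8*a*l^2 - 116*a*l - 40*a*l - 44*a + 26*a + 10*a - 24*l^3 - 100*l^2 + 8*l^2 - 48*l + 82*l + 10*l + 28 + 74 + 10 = 32*a^3 - 88*a^2 - 8*a - 24*l^3 + l^2*(8*a - 92) + l*(64*a^2 - 156*a + 44) + 112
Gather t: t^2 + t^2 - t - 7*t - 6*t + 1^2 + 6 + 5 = 2*t^2 - 14*t + 12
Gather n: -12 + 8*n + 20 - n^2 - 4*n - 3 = -n^2 + 4*n + 5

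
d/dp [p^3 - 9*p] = 3*p^2 - 9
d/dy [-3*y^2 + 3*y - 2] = 3 - 6*y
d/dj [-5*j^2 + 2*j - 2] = 2 - 10*j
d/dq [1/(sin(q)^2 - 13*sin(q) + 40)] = (13 - 2*sin(q))*cos(q)/(sin(q)^2 - 13*sin(q) + 40)^2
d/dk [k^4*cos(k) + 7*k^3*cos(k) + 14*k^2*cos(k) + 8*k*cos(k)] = -k^4*sin(k) - 7*k^3*sin(k) + 4*k^3*cos(k) - 14*k^2*sin(k) + 21*k^2*cos(k) - 8*k*sin(k) + 28*k*cos(k) + 8*cos(k)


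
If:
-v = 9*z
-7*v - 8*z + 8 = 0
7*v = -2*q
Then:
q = -252/55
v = 72/55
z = -8/55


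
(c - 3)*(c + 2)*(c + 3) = c^3 + 2*c^2 - 9*c - 18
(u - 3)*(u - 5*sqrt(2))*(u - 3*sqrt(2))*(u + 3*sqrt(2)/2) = u^4 - 13*sqrt(2)*u^3/2 - 3*u^3 + 6*u^2 + 39*sqrt(2)*u^2/2 - 18*u + 45*sqrt(2)*u - 135*sqrt(2)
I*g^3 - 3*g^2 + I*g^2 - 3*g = g*(g + 3*I)*(I*g + I)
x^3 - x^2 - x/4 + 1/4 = (x - 1)*(x - 1/2)*(x + 1/2)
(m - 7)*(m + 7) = m^2 - 49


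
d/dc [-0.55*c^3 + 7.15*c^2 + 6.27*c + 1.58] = -1.65*c^2 + 14.3*c + 6.27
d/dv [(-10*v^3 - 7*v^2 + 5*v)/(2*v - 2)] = (-20*v^3 + 23*v^2 + 14*v - 5)/(2*(v^2 - 2*v + 1))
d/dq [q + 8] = 1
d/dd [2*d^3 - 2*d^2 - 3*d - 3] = 6*d^2 - 4*d - 3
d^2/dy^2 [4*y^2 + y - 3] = 8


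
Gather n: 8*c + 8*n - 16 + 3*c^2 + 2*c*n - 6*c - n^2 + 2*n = 3*c^2 + 2*c - n^2 + n*(2*c + 10) - 16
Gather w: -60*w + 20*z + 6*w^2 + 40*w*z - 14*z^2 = 6*w^2 + w*(40*z - 60) - 14*z^2 + 20*z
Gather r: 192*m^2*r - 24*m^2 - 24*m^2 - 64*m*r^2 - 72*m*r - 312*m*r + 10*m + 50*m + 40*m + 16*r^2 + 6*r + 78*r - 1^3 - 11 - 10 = -48*m^2 + 100*m + r^2*(16 - 64*m) + r*(192*m^2 - 384*m + 84) - 22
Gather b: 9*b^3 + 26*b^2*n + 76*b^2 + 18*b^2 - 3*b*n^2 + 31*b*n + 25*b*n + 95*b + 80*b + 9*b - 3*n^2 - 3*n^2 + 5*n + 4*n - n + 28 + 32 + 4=9*b^3 + b^2*(26*n + 94) + b*(-3*n^2 + 56*n + 184) - 6*n^2 + 8*n + 64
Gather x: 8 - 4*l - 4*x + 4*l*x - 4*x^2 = -4*l - 4*x^2 + x*(4*l - 4) + 8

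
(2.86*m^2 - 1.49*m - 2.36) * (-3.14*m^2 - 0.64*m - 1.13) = -8.9804*m^4 + 2.8482*m^3 + 5.1322*m^2 + 3.1941*m + 2.6668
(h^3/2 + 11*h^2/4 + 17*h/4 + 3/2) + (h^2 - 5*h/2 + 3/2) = h^3/2 + 15*h^2/4 + 7*h/4 + 3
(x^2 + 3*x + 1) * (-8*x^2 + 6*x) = -8*x^4 - 18*x^3 + 10*x^2 + 6*x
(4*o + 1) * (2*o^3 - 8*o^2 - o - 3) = 8*o^4 - 30*o^3 - 12*o^2 - 13*o - 3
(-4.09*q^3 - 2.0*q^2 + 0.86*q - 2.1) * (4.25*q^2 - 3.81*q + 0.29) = -17.3825*q^5 + 7.0829*q^4 + 10.0889*q^3 - 12.7816*q^2 + 8.2504*q - 0.609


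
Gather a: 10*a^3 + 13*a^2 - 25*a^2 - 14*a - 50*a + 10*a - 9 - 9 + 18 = 10*a^3 - 12*a^2 - 54*a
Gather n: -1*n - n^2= -n^2 - n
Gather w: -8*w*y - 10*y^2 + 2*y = -8*w*y - 10*y^2 + 2*y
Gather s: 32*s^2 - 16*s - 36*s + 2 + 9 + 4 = 32*s^2 - 52*s + 15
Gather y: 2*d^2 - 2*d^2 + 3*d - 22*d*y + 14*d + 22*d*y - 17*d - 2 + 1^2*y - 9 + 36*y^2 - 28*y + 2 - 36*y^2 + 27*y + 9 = 0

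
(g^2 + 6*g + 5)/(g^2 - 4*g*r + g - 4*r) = (-g - 5)/(-g + 4*r)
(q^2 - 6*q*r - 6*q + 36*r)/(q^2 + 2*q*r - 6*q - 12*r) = (q - 6*r)/(q + 2*r)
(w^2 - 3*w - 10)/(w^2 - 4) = (w - 5)/(w - 2)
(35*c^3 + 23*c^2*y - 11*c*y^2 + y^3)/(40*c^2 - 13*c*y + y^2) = (-7*c^2 - 6*c*y + y^2)/(-8*c + y)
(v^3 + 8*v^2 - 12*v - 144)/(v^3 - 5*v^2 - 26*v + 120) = (v^2 + 12*v + 36)/(v^2 - v - 30)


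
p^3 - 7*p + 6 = (p - 2)*(p - 1)*(p + 3)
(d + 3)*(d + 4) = d^2 + 7*d + 12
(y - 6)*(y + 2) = y^2 - 4*y - 12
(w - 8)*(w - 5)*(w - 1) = w^3 - 14*w^2 + 53*w - 40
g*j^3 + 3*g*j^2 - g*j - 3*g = (j - 1)*(j + 3)*(g*j + g)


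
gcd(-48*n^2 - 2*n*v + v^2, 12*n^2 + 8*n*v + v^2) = 6*n + v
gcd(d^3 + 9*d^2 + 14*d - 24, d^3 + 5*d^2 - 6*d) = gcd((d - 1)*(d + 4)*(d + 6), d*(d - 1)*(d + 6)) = d^2 + 5*d - 6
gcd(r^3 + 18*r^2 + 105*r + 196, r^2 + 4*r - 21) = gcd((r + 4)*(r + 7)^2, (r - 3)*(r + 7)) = r + 7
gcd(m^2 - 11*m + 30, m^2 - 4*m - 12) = m - 6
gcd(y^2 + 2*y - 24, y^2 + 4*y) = 1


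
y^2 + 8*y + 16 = (y + 4)^2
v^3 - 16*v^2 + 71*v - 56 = (v - 8)*(v - 7)*(v - 1)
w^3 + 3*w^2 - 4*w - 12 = (w - 2)*(w + 2)*(w + 3)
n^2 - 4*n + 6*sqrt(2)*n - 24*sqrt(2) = (n - 4)*(n + 6*sqrt(2))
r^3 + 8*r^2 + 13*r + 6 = (r + 1)^2*(r + 6)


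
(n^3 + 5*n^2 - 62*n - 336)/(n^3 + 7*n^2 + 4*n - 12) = (n^2 - n - 56)/(n^2 + n - 2)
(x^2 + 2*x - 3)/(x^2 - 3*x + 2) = (x + 3)/(x - 2)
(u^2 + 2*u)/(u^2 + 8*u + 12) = u/(u + 6)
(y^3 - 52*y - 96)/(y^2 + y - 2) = (y^2 - 2*y - 48)/(y - 1)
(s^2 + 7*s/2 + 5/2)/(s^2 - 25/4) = 2*(s + 1)/(2*s - 5)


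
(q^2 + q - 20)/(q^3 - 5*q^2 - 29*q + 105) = (q - 4)/(q^2 - 10*q + 21)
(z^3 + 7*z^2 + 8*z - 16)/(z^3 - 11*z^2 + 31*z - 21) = (z^2 + 8*z + 16)/(z^2 - 10*z + 21)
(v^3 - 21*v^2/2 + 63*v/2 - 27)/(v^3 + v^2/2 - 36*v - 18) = (2*v^2 - 9*v + 9)/(2*v^2 + 13*v + 6)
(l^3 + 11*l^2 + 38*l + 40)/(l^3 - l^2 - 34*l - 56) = (l + 5)/(l - 7)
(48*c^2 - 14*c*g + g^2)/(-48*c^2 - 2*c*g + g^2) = (-6*c + g)/(6*c + g)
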